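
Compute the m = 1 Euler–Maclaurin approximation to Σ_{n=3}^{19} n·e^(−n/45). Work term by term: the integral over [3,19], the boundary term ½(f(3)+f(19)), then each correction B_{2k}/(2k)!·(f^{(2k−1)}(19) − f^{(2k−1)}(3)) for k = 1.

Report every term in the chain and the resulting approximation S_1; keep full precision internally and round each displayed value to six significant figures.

∫_3^19 x·e^(−x/45) dx evaluates to 132.601.
Endpoint term: (f(3) + f(19))/2 = (2.80652 + 12.4562)/2 = 7.63135.
Running total after boundary: 140.232.
k=1: B_{2}/(2)! × [f^{(1)}(19) − f^{(1)}(3)] = 1/12 × (0.378784 − 0.873140) = -0.0411963.

S_1 ≈ 140.191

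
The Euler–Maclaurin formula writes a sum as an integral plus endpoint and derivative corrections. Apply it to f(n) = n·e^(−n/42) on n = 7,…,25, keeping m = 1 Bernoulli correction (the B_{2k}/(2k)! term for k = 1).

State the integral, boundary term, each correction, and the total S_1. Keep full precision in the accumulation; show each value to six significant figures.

S_1 ≈ 200.147

Integral: ∫_7^25 x·e^(−x/42) dx = 190.332.
Boundary: ½(f(7) + f(25)) = ½(5.92537 + 13.7858) = 9.85558.
Running total after boundary: 200.187.
k=1: B_{2}/(2)! × [f^{(1)}(25) − f^{(1)}(7)] = 1/12 × (0.223198 − 0.705401) = -0.0401836.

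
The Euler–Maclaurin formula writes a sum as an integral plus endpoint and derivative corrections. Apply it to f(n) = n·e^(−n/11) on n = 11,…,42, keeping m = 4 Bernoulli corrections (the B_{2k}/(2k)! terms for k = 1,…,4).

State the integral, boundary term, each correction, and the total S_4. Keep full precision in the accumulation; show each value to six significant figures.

S_4 ≈ 78.6992

∫_11^42 x·e^(−x/11) dx evaluates to 76.2197.
Endpoint term: (f(11) + f(42))/2 = (4.04667 + 0.922644)/2 = 2.48466.
Running total after boundary: 78.7043.
Order-1 term: 1/12 · (-0.0619090 − 0.00000) = -0.00515908.
Partial sum through k=1: 78.6992.
Order-2 term: −1/720 · (-0.000148542 − 0.00608065) = 8.65166e-06.
Partial sum through k=2: 78.6992.
Order-3 term: 1/30240 · (1.77323e-06 − 0.000100507) = -3.26499e-09.
Partial sum through k=3: 78.6992.
Order-4 term: −1/1209600 · (3.94552e-08 − 1.24595e-06) = 9.97433e-13.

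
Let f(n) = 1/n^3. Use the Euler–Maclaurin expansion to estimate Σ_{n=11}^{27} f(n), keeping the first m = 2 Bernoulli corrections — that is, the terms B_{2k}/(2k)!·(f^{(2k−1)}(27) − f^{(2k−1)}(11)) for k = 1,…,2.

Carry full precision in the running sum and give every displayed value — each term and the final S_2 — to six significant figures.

S_2 ≈ 0.00386398

Integral: ∫_11^27 1/x^3 dx = 0.00344636.
Endpoint term: (f(11) + f(27))/2 = (0.000751315 + 5.08053e-05)/2 = 0.000401060.
Integral + boundary = 0.00384742.
Order-1 term: 1/12 · (-5.64503e-06 − (-0.000204904)) = 1.66049e-05.
Partial sum through k=1: 0.00386403.
Order-2 term: −1/720 · (-1.54870e-07 − (-3.38684e-05)) = -4.68244e-08.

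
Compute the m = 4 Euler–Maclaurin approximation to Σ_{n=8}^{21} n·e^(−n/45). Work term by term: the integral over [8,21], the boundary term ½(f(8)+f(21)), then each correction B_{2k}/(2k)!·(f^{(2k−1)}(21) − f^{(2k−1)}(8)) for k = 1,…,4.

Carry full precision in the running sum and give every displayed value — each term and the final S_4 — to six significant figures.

∫_8^21 x·e^(−x/45) dx evaluates to 134.097.
½[f(8) + f(21)] = ½[6.69703 + 13.1689] = 9.93295.
Running total after boundary: 144.030.
k=1: B_{2}/(2)! × [f^{(1)}(21) − f^{(1)}(8)] = 1/12 × (0.334448 − 0.688306) = -0.0294882.
Running total after k=1: 144.000.
k=2: B_{4}/(4)! × [f^{(3)}(21) − f^{(3)}(8)] = −1/720 × (0.000784507 − 0.00116670) = 5.30821e-07.
Running total after k=2: 144.000.
k=3: B_{6}/(6)! × [f^{(5)}(21) − f^{(5)}(8)] = 1/30240 × (6.93261e-07 − 9.84440e-07) = -9.62893e-12.
Running total after k=3: 144.000.
k=4: B_{8}/(8)! × [f^{(7)}(21) − f^{(7)}(8)] = −1/1209600 × (4.93388e-10 − 6.87769e-10) = 1.60699e-16.

S_4 ≈ 144.000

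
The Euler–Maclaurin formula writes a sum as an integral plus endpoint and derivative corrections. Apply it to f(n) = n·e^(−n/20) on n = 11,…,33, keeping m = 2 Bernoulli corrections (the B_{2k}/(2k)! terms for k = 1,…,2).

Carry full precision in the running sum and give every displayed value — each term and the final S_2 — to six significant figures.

The integral term ∫_11^33 x·e^(−x/20) dx = 154.136.
½[f(11) + f(33)] = ½[6.34645 + 6.33765] = 6.34205.
So far: 160.478.
Correction k=1: B_{2}/2! · (f^{(1)}(33) − f^{(1)}(11)) = 1/12 · (-0.124832 − 0.259627) = -0.0320383.
Partial sum through k=1: 160.446.
Correction k=2: B_{4}/4! · (f^{(3)}(33) − f^{(3)}(11)) = −1/720 · (0.000648168 − 0.00353382) = 4.00785e-06.

S_2 ≈ 160.446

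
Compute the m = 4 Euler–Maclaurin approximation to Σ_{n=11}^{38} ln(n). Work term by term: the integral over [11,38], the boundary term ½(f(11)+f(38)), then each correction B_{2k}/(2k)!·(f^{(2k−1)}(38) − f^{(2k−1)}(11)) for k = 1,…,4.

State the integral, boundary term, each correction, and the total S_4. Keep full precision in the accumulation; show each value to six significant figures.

Integral: ∫_11^38 ln(x) dx = 84.8514.
½[f(11) + f(38)] = ½[2.39790 + 3.63759] = 3.01774.
Running total after boundary: 87.8692.
Correction k=1: B_{2}/2! · (f^{(1)}(38) − f^{(1)}(11)) = 1/12 · (0.0263158 − 0.0909091) = -0.00538278.
Running total after k=1: 87.8638.
Correction k=2: B_{4}/4! · (f^{(3)}(38) − f^{(3)}(11)) = −1/720 · (3.64485e-05 − 0.00150263) = 2.03636e-06.
Running total after k=2: 87.8638.
Correction k=3: B_{6}/6! · (f^{(5)}(38) − f^{(5)}(11)) = 1/30240 · (3.02896e-07 − 0.000149021) = -4.91793e-09.
Running total after k=3: 87.8638.
Correction k=4: B_{8}/8! · (f^{(7)}(38) − f^{(7)}(11)) = −1/1209600 · (6.29285e-09 − 3.69474e-05) = 3.05399e-11.

S_4 ≈ 87.8638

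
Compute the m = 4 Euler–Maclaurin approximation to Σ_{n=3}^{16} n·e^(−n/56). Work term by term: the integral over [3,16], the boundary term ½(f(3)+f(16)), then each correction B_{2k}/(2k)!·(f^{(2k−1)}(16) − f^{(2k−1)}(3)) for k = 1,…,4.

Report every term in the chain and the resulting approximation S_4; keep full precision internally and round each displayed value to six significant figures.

∫_3^16 x·e^(−x/56) dx evaluates to 101.701.
Boundary: ½(f(3) + f(16)) = ½(2.84351 + 12.0236) = 7.43358.
Integral + boundary = 109.135.
Order-1 term: 1/12 · (0.536769 − 0.897061) = -0.0300243.
Partial sum through k=1: 109.105.
Order-2 term: −1/720 · (0.000650422 − 0.000890541) = 3.33499e-07.
Partial sum through k=2: 109.105.
Order-3 term: 1/30240 · (3.60230e-07 − 4.76732e-07) = -3.85257e-12.
Partial sum through k=3: 109.105.
Order-4 term: −1/1209600 · (1.63602e-10 − 2.13485e-10) = 4.12397e-17.

S_4 ≈ 109.105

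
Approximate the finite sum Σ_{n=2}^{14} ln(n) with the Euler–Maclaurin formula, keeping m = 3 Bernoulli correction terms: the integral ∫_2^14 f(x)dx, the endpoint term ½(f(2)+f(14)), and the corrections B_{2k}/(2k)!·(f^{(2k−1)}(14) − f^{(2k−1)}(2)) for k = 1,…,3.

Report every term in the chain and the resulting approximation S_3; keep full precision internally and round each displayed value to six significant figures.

S_3 ≈ 25.1912

The integral term ∫_2^14 ln(x) dx = 23.5605.
Endpoint term: (f(2) + f(14))/2 = (0.693147 + 2.63906)/2 = 1.66610.
Running total after boundary: 25.2266.
Correction k=1: B_{2}/2! · (f^{(1)}(14) − f^{(1)}(2)) = 1/12 · (0.0714286 − 0.500000) = -0.0357143.
After k=1: 25.1909.
Correction k=2: B_{4}/4! · (f^{(3)}(14) − f^{(3)}(2)) = −1/720 · (0.000728863 − 0.250000) = 0.000346210.
After k=2: 25.1912.
Correction k=3: B_{6}/6! · (f^{(5)}(14) − f^{(5)}(2)) = 1/30240 · (4.46243e-05 − 0.750000) = -2.48001e-05.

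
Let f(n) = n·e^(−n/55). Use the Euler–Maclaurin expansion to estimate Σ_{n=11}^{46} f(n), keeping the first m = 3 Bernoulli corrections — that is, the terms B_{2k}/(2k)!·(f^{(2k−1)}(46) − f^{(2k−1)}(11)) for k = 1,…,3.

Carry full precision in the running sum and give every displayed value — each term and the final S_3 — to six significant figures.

∫_11^46 x·e^(−x/55) dx evaluates to 565.104.
Endpoint term: (f(11) + f(46))/2 = (9.00604 + 19.9310)/2 = 14.4685.
Integral + boundary = 579.573.
Correction k=1: B_{2}/2! · (f^{(1)}(46) − f^{(1)}(11)) = 1/12 · (0.0709009 − 0.654985) = -0.0486736.
Running total after k=1: 579.524.
Correction k=2: B_{4}/4! · (f^{(3)}(46) − f^{(3)}(11)) = −1/720 · (0.000309907 − 0.000757833) = 6.22121e-07.
Running total after k=2: 579.524.
Correction k=3: B_{6}/6! · (f^{(5)}(46) − f^{(5)}(11)) = 1/30240 · (1.97149e-07 − 4.29469e-07) = -7.68254e-12.

S_3 ≈ 579.524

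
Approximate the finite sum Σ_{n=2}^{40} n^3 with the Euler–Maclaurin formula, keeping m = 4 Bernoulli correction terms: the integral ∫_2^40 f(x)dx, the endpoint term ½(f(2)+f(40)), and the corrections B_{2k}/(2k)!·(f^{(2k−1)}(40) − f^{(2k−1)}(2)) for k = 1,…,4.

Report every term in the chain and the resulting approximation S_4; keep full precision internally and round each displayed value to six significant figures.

S_4 ≈ 672399

The integral term ∫_2^40 x^3 dx = 639996.
Boundary: ½(f(2) + f(40)) = ½(8.00000 + 64000.0) = 32004.0.
Integral + boundary = 672000.
k=1: B_{2}/(2)! × [f^{(1)}(40) − f^{(1)}(2)] = 1/12 × (4800.00 − 12.0000) = 399.000.
Partial sum through k=1: 672399.
k=2: B_{4}/(4)! × [f^{(3)}(40) − f^{(3)}(2)] = −1/720 × (6.00000 − 6.00000) = 0.00000.
Partial sum through k=2: 672399.
k=3: B_{6}/(6)! × [f^{(5)}(40) − f^{(5)}(2)] = 1/30240 × (0.00000 − 0.00000) = 0.00000.
Partial sum through k=3: 672399.
k=4: B_{8}/(8)! × [f^{(7)}(40) − f^{(7)}(2)] = −1/1209600 × (0.00000 − 0.00000) = 0.00000.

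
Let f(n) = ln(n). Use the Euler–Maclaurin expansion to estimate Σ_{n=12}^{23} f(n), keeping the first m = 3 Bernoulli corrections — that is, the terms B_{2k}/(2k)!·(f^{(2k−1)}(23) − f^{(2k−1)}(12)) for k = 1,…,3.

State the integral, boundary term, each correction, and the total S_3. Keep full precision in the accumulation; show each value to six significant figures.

S_3 ≈ 34.1044

Integral: ∫_12^23 ln(x) dx = 31.2975.
½[f(12) + f(23)] = ½[2.48491 + 3.13549] = 2.81020.
So far: 34.1077.
Order-1 term: 1/12 · (0.0434783 − 0.0833333) = -0.00332126.
Running total after k=1: 34.1044.
Order-2 term: −1/720 · (0.000164379 − 0.00115741) = 1.37921e-06.
Running total after k=2: 34.1044.
Order-3 term: 1/30240 · (3.72883e-06 − 9.64506e-05) = -3.06620e-09.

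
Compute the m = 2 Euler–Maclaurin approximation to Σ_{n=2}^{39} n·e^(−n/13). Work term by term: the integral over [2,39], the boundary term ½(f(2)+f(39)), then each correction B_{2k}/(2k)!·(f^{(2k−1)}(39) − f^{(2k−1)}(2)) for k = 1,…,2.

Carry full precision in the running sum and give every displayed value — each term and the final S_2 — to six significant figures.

Integral: ∫_2^39 x·e^(−x/13) dx = 133.538.
Boundary: ½(f(2) + f(39)) = ½(1.71481 + 1.94170) = 1.82825.
Running total after boundary: 135.366.
k=1: B_{2}/(2)! × [f^{(1)}(39) − f^{(1)}(2)] = 1/12 × (-0.0995741 − 0.725496) = -0.0687558.
After k=1: 135.297.
k=2: B_{4}/(4)! × [f^{(3)}(39) − f^{(3)}(2)] = −1/720 × (0.00000 − 0.0144397) = 2.00551e-05.

S_2 ≈ 135.297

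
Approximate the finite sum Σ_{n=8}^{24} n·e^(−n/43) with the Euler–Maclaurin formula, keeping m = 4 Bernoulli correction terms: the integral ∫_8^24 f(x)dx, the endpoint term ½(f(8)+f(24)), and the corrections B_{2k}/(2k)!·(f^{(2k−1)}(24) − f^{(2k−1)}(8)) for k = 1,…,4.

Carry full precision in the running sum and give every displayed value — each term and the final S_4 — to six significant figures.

S_4 ≈ 182.140

Integral: ∫_8^24 x·e^(−x/43) dx = 171.987.
½[f(8) + f(24)] = ½[6.64188 + 13.7345] = 10.1882.
Running total after boundary: 182.176.
Correction k=1: B_{2}/2! · (f^{(1)}(24) − f^{(1)}(8)) = 1/12 · (0.252865 − 0.675773) = -0.0352423.
Partial sum through k=1: 182.140.
Correction k=2: B_{4}/4! · (f^{(3)}(24) − f^{(3)}(8)) = −1/720 · (0.000755765 − 0.00126352) = 7.05210e-07.
Partial sum through k=2: 182.140.
Correction k=3: B_{6}/6! · (f^{(5)}(24) − f^{(5)}(8)) = 1/30240 · (7.43523e-07 − 1.16904e-06) = -1.40713e-11.
Partial sum through k=3: 182.140.
Correction k=4: B_{8}/8! · (f^{(7)}(24) − f^{(7)}(8)) = −1/1209600 · (5.83181e-10 − 8.94931e-10) = 2.57729e-16.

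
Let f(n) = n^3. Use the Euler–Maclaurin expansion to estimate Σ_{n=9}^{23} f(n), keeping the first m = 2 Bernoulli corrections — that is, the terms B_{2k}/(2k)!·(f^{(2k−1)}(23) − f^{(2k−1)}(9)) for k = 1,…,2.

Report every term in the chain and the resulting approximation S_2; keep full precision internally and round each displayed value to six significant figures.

Integral: ∫_9^23 x^3 dx = 68320.0.
Boundary: ½(f(9) + f(23)) = ½(729.000 + 12167.0) = 6448.00.
Running total after boundary: 74768.0.
k=1: B_{2}/(2)! × [f^{(1)}(23) − f^{(1)}(9)] = 1/12 × (1587.00 − 243.000) = 112.000.
Running total after k=1: 74880.0.
k=2: B_{4}/(4)! × [f^{(3)}(23) − f^{(3)}(9)] = −1/720 × (6.00000 − 6.00000) = 0.00000.

S_2 ≈ 74880.0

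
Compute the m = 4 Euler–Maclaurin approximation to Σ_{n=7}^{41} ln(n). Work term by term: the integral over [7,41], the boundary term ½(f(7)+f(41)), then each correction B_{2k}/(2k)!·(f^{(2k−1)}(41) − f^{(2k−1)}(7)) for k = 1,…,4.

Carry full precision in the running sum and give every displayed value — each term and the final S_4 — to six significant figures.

S_4 ≈ 107.455

∫_7^41 ln(x) dx evaluates to 104.635.
Endpoint term: (f(7) + f(41))/2 = (1.94591 + 3.71357)/2 = 2.82974.
Integral + boundary = 107.465.
k=1: B_{2}/(2)! × [f^{(1)}(41) − f^{(1)}(7)] = 1/12 × (0.0243902 − 0.142857) = -0.00987224.
Running total after k=1: 107.455.
k=2: B_{4}/(4)! × [f^{(3)}(41) − f^{(3)}(7)] = −1/720 × (2.90187e-05 − 0.00583090) = 8.05817e-06.
Running total after k=2: 107.455.
k=3: B_{6}/(6)! × [f^{(5)}(41) − f^{(5)}(7)] = 1/30240 × (2.07153e-07 − 0.00142798) = -4.72146e-08.
Running total after k=3: 107.455.
k=4: B_{8}/(8)! × [f^{(7)}(41) − f^{(7)}(7)] = −1/1209600 × (3.69697e-09 − 0.000874271) = 7.22774e-10.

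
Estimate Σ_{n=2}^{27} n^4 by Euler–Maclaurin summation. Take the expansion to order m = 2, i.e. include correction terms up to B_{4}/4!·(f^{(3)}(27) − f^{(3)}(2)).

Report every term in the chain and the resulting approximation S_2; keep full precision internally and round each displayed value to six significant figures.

S_2 ≈ 3.14206e+06

∫_2^27 x^4 dx evaluates to 2.86978e+06.
½[f(2) + f(27)] = ½[16.0000 + 531441] = 265728.
So far: 3.13550e+06.
Correction k=1: B_{2}/2! · (f^{(1)}(27) − f^{(1)}(2)) = 1/12 · (78732.0 − 32.0000) = 6558.33.
Partial sum through k=1: 3.14206e+06.
Correction k=2: B_{4}/4! · (f^{(3)}(27) − f^{(3)}(2)) = −1/720 · (648.000 − 48.0000) = -0.833333.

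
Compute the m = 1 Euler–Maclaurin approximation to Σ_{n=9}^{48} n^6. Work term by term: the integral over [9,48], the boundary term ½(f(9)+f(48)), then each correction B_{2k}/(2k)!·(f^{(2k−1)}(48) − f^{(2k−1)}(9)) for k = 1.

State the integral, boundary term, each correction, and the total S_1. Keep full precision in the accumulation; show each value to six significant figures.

S_1 ≈ 9.01092e+10

The integral term ∫_9^48 x^6 dx = 8.38662e+10.
Endpoint term: (f(9) + f(48))/2 = (531441 + 1.22306e+10)/2 = 6.11556e+09.
Running total after boundary: 8.99818e+10.
Correction k=1: B_{2}/2! · (f^{(1)}(48) − f^{(1)}(9)) = 1/12 · (1.52882e+09 − 354294) = 1.27372e+08.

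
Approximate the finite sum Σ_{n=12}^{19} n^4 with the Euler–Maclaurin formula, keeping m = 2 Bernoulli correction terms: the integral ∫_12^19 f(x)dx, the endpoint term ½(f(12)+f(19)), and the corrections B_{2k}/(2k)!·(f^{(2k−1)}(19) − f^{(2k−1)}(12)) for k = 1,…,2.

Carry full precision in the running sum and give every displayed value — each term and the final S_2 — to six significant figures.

S_2 ≈ 522692

The integral term ∫_12^19 x^4 dx = 445453.
Endpoint term: (f(12) + f(19))/2 = (20736.0 + 130321)/2 = 75528.5.
Running total after boundary: 520982.
Correction k=1: B_{2}/2! · (f^{(1)}(19) − f^{(1)}(12)) = 1/12 · (27436.0 − 6912.00) = 1710.33.
Partial sum through k=1: 522692.
Correction k=2: B_{4}/4! · (f^{(3)}(19) − f^{(3)}(12)) = −1/720 · (456.000 − 288.000) = -0.233333.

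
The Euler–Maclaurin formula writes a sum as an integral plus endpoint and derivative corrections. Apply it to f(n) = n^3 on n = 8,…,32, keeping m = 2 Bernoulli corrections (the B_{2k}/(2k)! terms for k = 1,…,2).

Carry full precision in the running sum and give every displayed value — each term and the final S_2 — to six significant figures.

S_2 ≈ 278000

∫_8^32 x^3 dx evaluates to 261120.
½[f(8) + f(32)] = ½[512.000 + 32768.0] = 16640.0.
So far: 277760.
k=1: B_{2}/(2)! × [f^{(1)}(32) − f^{(1)}(8)] = 1/12 × (3072.00 − 192.000) = 240.000.
Partial sum through k=1: 278000.
k=2: B_{4}/(4)! × [f^{(3)}(32) − f^{(3)}(8)] = −1/720 × (6.00000 − 6.00000) = 0.00000.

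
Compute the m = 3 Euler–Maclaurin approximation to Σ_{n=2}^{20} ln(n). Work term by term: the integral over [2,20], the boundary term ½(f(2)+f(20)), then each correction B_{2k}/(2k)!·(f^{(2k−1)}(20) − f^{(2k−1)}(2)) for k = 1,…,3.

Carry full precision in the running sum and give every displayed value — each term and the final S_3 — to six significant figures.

∫_2^20 ln(x) dx evaluates to 40.5284.
Endpoint term: (f(2) + f(20))/2 = (0.693147 + 2.99573)/2 = 1.84444.
Integral + boundary = 42.3728.
k=1: B_{2}/(2)! × [f^{(1)}(20) − f^{(1)}(2)] = 1/12 × (0.0500000 − 0.500000) = -0.0375000.
Partial sum through k=1: 42.3353.
k=2: B_{4}/(4)! × [f^{(3)}(20) − f^{(3)}(2)] = −1/720 × (0.000250000 − 0.250000) = 0.000346875.
Partial sum through k=2: 42.3356.
k=3: B_{6}/(6)! × [f^{(5)}(20) − f^{(5)}(2)] = 1/30240 × (7.50000e-06 − 0.750000) = -2.48013e-05.

S_3 ≈ 42.3356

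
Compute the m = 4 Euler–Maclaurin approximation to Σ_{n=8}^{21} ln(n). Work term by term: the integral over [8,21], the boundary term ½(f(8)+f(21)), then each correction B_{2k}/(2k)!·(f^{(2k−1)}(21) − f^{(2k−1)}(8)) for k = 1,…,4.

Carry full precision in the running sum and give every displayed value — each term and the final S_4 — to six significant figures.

S_4 ≈ 36.8550

The integral term ∫_8^21 ln(x) dx = 34.2994.
½[f(8) + f(21)] = ½[2.07944 + 3.04452] = 2.56198.
Integral + boundary = 36.8614.
k=1: B_{2}/(2)! × [f^{(1)}(21) − f^{(1)}(8)] = 1/12 × (0.0476190 − 0.125000) = -0.00644841.
Partial sum through k=1: 36.8550.
k=2: B_{4}/(4)! × [f^{(3)}(21) − f^{(3)}(8)] = −1/720 × (0.000215959 − 0.00390625) = 5.12540e-06.
Partial sum through k=2: 36.8550.
k=3: B_{6}/(6)! × [f^{(5)}(21) − f^{(5)}(8)] = 1/30240 × (5.87645e-06 − 0.000732422) = -2.40260e-08.
Partial sum through k=3: 36.8550.
k=4: B_{8}/(8)! × [f^{(7)}(21) − f^{(7)}(8)] = −1/1209600 × (3.99758e-07 − 0.000343323) = 2.83501e-10.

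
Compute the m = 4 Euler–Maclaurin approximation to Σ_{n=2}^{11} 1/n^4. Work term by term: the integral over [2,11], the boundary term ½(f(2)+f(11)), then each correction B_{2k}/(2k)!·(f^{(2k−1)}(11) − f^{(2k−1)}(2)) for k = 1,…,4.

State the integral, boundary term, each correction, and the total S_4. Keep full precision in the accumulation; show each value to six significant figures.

∫_2^11 1/x^4 dx evaluates to 0.0414162.
½[f(2) + f(11)] = ½[0.0625000 + 6.83013e-05] = 0.0312842.
So far: 0.0727004.
k=1: B_{2}/(2)! × [f^{(1)}(11) − f^{(1)}(2)] = 1/12 × (-2.48369e-05 − (-0.125000)) = 0.0104146.
Partial sum through k=1: 0.0831150.
k=2: B_{4}/(4)! × [f^{(3)}(11) − f^{(3)}(2)] = −1/720 × (-6.15790e-06 − (-0.937500)) = -0.00130207.
Partial sum through k=2: 0.0818129.
k=3: B_{6}/(6)! × [f^{(5)}(11) − f^{(5)}(2)] = 1/30240 × (-2.84994e-06 − (-13.1250)) = 0.000434028.
Partial sum through k=3: 0.0822469.
k=4: B_{8}/(8)! × [f^{(7)}(11) − f^{(7)}(2)] = −1/1209600 × (-2.11979e-06 − (-295.312)) = -0.000244141.

S_4 ≈ 0.0820028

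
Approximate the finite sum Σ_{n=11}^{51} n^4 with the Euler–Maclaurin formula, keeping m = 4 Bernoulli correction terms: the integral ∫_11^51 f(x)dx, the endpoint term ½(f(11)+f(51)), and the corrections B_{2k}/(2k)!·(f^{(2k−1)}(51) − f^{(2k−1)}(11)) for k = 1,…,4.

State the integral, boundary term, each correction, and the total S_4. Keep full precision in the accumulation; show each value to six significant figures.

The integral term ∫_11^51 x^4 dx = 6.89728e+07.
Endpoint term: (f(11) + f(51))/2 = (14641.0 + 6.76520e+06)/2 = 3.38992e+06.
Running total after boundary: 7.23628e+07.
Order-1 term: 1/12 · (530604 − 5324.00) = 43773.3.
Partial sum through k=1: 7.24065e+07.
Order-2 term: −1/720 · (1224.00 − 264.000) = -1.33333.
Partial sum through k=2: 7.24065e+07.
Order-3 term: 1/30240 · (0.00000 − 0.00000) = 0.00000.
Partial sum through k=3: 7.24065e+07.
Order-4 term: −1/1209600 · (0.00000 − 0.00000) = 0.00000.

S_4 ≈ 7.24065e+07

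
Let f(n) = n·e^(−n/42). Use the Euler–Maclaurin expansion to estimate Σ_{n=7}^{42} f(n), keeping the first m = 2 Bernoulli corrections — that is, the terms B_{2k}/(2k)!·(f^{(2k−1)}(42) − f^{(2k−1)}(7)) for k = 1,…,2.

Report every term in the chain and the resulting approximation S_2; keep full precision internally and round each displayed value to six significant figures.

∫_7^42 x·e^(−x/42) dx evaluates to 444.181.
½[f(7) + f(42)] = ½[5.92537 + 15.4509] = 10.6882.
Integral + boundary = 454.869.
Correction k=1: B_{2}/2! · (f^{(1)}(42) − f^{(1)}(7)) = 1/12 · (0.00000 − 0.705401) = -0.0587835.
Partial sum through k=1: 454.810.
Correction k=2: B_{4}/4! · (f^{(3)}(42) − f^{(3)}(7)) = −1/720 · (0.000417097 − 0.00135962) = 1.30906e-06.

S_2 ≈ 454.810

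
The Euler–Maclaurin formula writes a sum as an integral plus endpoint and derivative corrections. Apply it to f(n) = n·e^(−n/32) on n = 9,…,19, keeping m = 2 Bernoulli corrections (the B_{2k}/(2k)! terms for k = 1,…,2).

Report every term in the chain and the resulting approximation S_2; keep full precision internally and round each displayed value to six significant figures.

S_2 ≈ 97.6902

The integral term ∫_9^19 x·e^(−x/32) dx = 89.0736.
Endpoint term: (f(9) + f(19))/2 = (6.79356 + 10.4928)/2 = 8.64318.
Integral + boundary = 97.7167.
Correction k=1: B_{2}/2! · (f^{(1)}(19) − f^{(1)}(9)) = 1/12 · (0.224353 − 0.542541) = -0.0265157.
Partial sum through k=1: 97.6902.
Correction k=2: B_{4}/4! · (f^{(3)}(19) − f^{(3)}(9)) = −1/720 · (0.00129771 − 0.00200412) = 9.81123e-07.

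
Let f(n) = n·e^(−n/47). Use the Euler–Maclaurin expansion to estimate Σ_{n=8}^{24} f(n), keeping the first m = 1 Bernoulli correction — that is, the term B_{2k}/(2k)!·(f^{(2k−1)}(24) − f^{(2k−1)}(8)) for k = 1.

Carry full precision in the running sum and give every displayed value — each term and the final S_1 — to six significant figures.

S_1 ≈ 188.376

∫_8^24 x·e^(−x/47) dx evaluates to 177.834.
Boundary: ½(f(8) + f(24)) = ½(6.74788 + 14.4027) = 10.5753.
So far: 188.410.
Order-1 term: 1/12 · (0.293672 − 0.699913) = -0.0338534.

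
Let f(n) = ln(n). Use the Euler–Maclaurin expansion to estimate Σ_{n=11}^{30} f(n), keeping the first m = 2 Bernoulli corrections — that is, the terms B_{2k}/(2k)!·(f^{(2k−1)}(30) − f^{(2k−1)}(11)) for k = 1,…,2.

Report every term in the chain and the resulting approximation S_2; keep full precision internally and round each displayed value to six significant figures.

∫_11^30 ln(x) dx evaluates to 56.6591.
Boundary: ½(f(11) + f(30)) = ½(2.39790 + 3.40120) = 2.89955.
So far: 59.5586.
Correction k=1: B_{2}/2! · (f^{(1)}(30) − f^{(1)}(11)) = 1/12 · (0.0333333 − 0.0909091) = -0.00479798.
Running total after k=1: 59.5538.
Correction k=2: B_{4}/4! · (f^{(3)}(30) − f^{(3)}(11)) = −1/720 · (7.40741e-05 − 0.00150263) = 1.98410e-06.

S_2 ≈ 59.5538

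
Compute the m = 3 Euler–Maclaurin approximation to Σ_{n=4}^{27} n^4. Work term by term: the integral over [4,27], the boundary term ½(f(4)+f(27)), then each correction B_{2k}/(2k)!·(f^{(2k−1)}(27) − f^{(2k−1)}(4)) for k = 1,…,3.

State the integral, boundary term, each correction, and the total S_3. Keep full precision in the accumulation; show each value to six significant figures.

S_3 ≈ 3.14196e+06

∫_4^27 x^4 dx evaluates to 2.86958e+06.
Endpoint term: (f(4) + f(27))/2 = (256.000 + 531441)/2 = 265848.
So far: 3.13543e+06.
Order-1 term: 1/12 · (78732.0 − 256.000) = 6539.67.
After k=1: 3.14196e+06.
Order-2 term: −1/720 · (648.000 − 96.0000) = -0.766667.
After k=2: 3.14196e+06.
Order-3 term: 1/30240 · (0.00000 − 0.00000) = 0.00000.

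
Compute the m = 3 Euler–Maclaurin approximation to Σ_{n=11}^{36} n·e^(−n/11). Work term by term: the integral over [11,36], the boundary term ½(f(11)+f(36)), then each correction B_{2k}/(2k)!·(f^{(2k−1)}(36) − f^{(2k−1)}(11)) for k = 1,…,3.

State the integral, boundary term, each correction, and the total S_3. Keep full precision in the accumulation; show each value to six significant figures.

S_3 ≈ 72.1294

The integral term ∫_11^36 x·e^(−x/11) dx = 69.4310.
Boundary: ½(f(11) + f(36)) = ½(4.04667 + 1.36450) = 2.70559.
Integral + boundary = 72.1366.
k=1: B_{2}/(2)! × [f^{(1)}(36) − f^{(1)}(11)] = 1/12 × (-0.0861430 − 0.00000) = -0.00717858.
After k=1: 72.1294.
k=2: B_{4}/(4)! × [f^{(3)}(36) − f^{(3)}(11)] = −1/720 × (-8.54311e-05 − 0.00608065) = 8.56400e-06.
After k=2: 72.1294.
k=3: B_{6}/(6)! × [f^{(5)}(36) − f^{(5)}(11)] = 1/30240 × (4.47160e-06 − 0.000100507) = -3.17576e-09.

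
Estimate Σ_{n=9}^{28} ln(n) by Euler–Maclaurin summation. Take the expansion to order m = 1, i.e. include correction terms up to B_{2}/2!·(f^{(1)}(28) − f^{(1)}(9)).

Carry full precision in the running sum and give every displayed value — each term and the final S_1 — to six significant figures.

S_1 ≈ 57.2851

∫_9^28 ln(x) dx evaluates to 54.5267.
Endpoint term: (f(9) + f(28))/2 = (2.19722 + 3.33220)/2 = 2.76471.
Integral + boundary = 57.2914.
k=1: B_{2}/(2)! × [f^{(1)}(28) − f^{(1)}(9)] = 1/12 × (0.0357143 − 0.111111) = -0.00628307.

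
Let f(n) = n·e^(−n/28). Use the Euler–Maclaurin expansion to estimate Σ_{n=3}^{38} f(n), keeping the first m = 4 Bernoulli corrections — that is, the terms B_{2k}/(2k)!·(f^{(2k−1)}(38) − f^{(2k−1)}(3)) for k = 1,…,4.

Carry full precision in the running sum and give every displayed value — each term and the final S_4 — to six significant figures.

∫_3^38 x·e^(−x/28) dx evaluates to 304.143.
Endpoint term: (f(3) + f(38))/2 = (2.69519 + 9.78102)/2 = 6.23810.
Running total after boundary: 310.381.
k=1: B_{2}/(2)! × [f^{(1)}(38) − f^{(1)}(3)] = 1/12 × (-0.0919268 − 0.802140) = -0.0745056.
Partial sum through k=1: 310.306.
k=2: B_{4}/(4)! × [f^{(3)}(38) − f^{(3)}(3)] = −1/720 × (0.000539367 − 0.00331497) = 3.85500e-06.
Partial sum through k=2: 310.306.
k=3: B_{6}/(6)! × [f^{(5)}(38) − f^{(5)}(3)] = 1/30240 × (1.52549e-06 − 7.15153e-06) = -1.86046e-10.
Partial sum through k=3: 310.306.
k=4: B_{8}/(8)! × [f^{(7)}(38) − f^{(7)}(3)] = −1/1209600 × (3.01406e-09 − 1.28505e-08) = 8.13197e-15.

S_4 ≈ 310.306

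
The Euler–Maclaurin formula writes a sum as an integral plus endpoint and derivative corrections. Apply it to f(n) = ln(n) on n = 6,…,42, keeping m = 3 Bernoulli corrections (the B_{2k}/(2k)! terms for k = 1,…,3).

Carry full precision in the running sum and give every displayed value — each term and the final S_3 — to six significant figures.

Integral: ∫_6^42 ln(x) dx = 110.232.
Boundary: ½(f(6) + f(42)) = ½(1.79176 + 3.73767) = 2.76471.
Integral + boundary = 112.996.
Correction k=1: B_{2}/2! · (f^{(1)}(42) − f^{(1)}(6)) = 1/12 · (0.0238095 − 0.166667) = -0.0119048.
Running total after k=1: 112.984.
Correction k=2: B_{4}/4! · (f^{(3)}(42) − f^{(3)}(6)) = −1/720 · (2.69949e-05 − 0.00925926) = 1.28226e-05.
Running total after k=2: 112.984.
Correction k=3: B_{6}/6! · (f^{(5)}(42) − f^{(5)}(6)) = 1/30240 · (1.83639e-07 − 0.00308642) = -1.02058e-07.

S_3 ≈ 112.984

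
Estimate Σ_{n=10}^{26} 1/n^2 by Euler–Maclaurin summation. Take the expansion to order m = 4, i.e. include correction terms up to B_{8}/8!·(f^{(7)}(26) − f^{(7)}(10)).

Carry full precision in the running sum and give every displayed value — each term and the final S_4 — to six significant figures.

S_4 ≈ 0.0674350

Integral: ∫_10^26 1/x^2 dx = 0.0615385.
Boundary: ½(f(10) + f(26)) = ½(0.0100000 + 0.00147929) = 0.00573964.
Running total after boundary: 0.0672781.
Correction k=1: B_{2}/2! · (f^{(1)}(26) − f^{(1)}(10)) = 1/12 · (-0.000113792 − (-0.00200000)) = 0.000157184.
Partial sum through k=1: 0.0674353.
Correction k=2: B_{4}/4! · (f^{(3)}(26) − f^{(3)}(10)) = −1/720 · (-2.01997e-06 − (-0.000240000)) = -3.30528e-07.
Partial sum through k=2: 0.0674350.
Correction k=3: B_{6}/6! · (f^{(5)}(26) − f^{(5)}(10)) = 1/30240 · (-8.96436e-08 − (-7.20000e-05)) = 2.37799e-09.
Partial sum through k=3: 0.0674350.
Correction k=4: B_{8}/8! · (f^{(7)}(26) − f^{(7)}(10)) = −1/1209600 · (-7.42609e-09 − (-4.03200e-05)) = -3.33272e-11.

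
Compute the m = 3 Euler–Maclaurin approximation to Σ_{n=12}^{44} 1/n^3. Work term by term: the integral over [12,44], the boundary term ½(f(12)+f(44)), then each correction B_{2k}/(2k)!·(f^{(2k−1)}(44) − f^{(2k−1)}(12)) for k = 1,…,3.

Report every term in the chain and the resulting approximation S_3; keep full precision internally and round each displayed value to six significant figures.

∫_12^44 1/x^3 dx evaluates to 0.00321396.
Endpoint term: (f(12) + f(44))/2 = (0.000578704 + 1.17393e-05)/2 = 0.000295221.
So far: 0.00350918.
k=1: B_{2}/(2)! × [f^{(1)}(44) − f^{(1)}(12)] = 1/12 × (-8.00406e-07 − (-0.000144676)) = 1.19896e-05.
Partial sum through k=1: 0.00352117.
k=2: B_{4}/(4)! × [f^{(3)}(44) − f^{(3)}(12)] = −1/720 × (-8.26866e-09 − (-2.00939e-05)) = -2.78967e-08.
Partial sum through k=2: 0.00352114.
k=3: B_{6}/(6)! × [f^{(5)}(44) − f^{(5)}(12)] = 1/30240 × (-1.79382e-10 − (-5.86071e-06)) = 1.93801e-10.

S_3 ≈ 0.00352114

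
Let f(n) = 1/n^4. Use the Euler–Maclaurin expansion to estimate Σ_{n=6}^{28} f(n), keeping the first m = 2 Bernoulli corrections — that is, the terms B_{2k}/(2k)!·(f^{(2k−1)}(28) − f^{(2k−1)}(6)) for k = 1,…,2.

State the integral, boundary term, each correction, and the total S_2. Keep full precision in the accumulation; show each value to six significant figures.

S_2 ≈ 0.00195689

The integral term ∫_6^28 1/x^4 dx = 0.00152803.
½[f(6) + f(28)] = ½[0.000771605 + 1.62693e-06] = 0.000386616.
Integral + boundary = 0.00191464.
Order-1 term: 1/12 · (-2.32418e-07 − (-0.000514403)) = 4.28476e-05.
Partial sum through k=1: 0.00195749.
Order-2 term: −1/720 · (-8.89355e-09 − (-0.000428669)) = -5.95362e-07.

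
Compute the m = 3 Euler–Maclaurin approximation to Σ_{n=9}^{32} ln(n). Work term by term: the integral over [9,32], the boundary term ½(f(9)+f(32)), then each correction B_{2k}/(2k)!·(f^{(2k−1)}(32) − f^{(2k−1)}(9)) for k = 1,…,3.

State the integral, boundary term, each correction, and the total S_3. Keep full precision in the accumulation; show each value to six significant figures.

S_3 ≈ 70.9534

Integral: ∫_9^32 ln(x) dx = 68.1285.
½[f(9) + f(32)] = ½[2.19722 + 3.46574] = 2.83148.
So far: 70.9600.
Order-1 term: 1/12 · (0.0312500 − 0.111111) = -0.00665509.
Partial sum through k=1: 70.9534.
Order-2 term: −1/720 · (6.10352e-05 − 0.00274348) = 3.72562e-06.
Partial sum through k=2: 70.9534.
Order-3 term: 1/30240 · (7.15256e-07 − 0.000406442) = -1.34169e-08.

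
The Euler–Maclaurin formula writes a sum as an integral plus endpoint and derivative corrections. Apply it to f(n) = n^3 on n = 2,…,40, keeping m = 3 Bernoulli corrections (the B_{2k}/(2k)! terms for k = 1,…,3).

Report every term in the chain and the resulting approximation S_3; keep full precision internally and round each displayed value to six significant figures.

S_3 ≈ 672399

∫_2^40 x^3 dx evaluates to 639996.
Boundary: ½(f(2) + f(40)) = ½(8.00000 + 64000.0) = 32004.0.
Running total after boundary: 672000.
k=1: B_{2}/(2)! × [f^{(1)}(40) − f^{(1)}(2)] = 1/12 × (4800.00 − 12.0000) = 399.000.
After k=1: 672399.
k=2: B_{4}/(4)! × [f^{(3)}(40) − f^{(3)}(2)] = −1/720 × (6.00000 − 6.00000) = 0.00000.
After k=2: 672399.
k=3: B_{6}/(6)! × [f^{(5)}(40) − f^{(5)}(2)] = 1/30240 × (0.00000 − 0.00000) = 0.00000.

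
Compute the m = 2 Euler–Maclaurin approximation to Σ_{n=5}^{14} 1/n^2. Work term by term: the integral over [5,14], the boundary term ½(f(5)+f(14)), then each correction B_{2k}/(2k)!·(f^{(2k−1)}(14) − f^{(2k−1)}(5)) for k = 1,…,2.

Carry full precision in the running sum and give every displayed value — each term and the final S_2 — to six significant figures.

Integral: ∫_5^14 1/x^2 dx = 0.128571.
½[f(5) + f(14)] = ½[0.0400000 + 0.00510204] = 0.0225510.
Running total after boundary: 0.151122.
Correction k=1: B_{2}/2! · (f^{(1)}(14) − f^{(1)}(5)) = 1/12 · (-0.000728863 − (-0.0160000)) = 0.00127259.
After k=1: 0.152395.
Correction k=2: B_{4}/4! · (f^{(3)}(14) − f^{(3)}(5)) = −1/720 · (-4.46243e-05 − (-0.00768000)) = -1.06047e-05.

S_2 ≈ 0.152384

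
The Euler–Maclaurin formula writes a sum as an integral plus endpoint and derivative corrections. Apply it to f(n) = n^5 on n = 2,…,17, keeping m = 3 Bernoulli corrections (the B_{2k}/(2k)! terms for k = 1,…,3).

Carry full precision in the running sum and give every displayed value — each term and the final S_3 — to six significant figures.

∫_2^17 x^5 dx evaluates to 4.02292e+06.
Boundary: ½(f(2) + f(17)) = ½(32.0000 + 1.41986e+06) = 709944.
Running total after boundary: 4.73286e+06.
k=1: B_{2}/(2)! × [f^{(1)}(17) − f^{(1)}(2)] = 1/12 × (417605 − 80.0000) = 34793.8.
After k=1: 4.76766e+06.
k=2: B_{4}/(4)! × [f^{(3)}(17) − f^{(3)}(2)] = −1/720 × (17340.0 − 240.000) = -23.7500.
After k=2: 4.76763e+06.
k=3: B_{6}/(6)! × [f^{(5)}(17) − f^{(5)}(2)] = 1/30240 × (120.000 − 120.000) = 0.00000.

S_3 ≈ 4.76763e+06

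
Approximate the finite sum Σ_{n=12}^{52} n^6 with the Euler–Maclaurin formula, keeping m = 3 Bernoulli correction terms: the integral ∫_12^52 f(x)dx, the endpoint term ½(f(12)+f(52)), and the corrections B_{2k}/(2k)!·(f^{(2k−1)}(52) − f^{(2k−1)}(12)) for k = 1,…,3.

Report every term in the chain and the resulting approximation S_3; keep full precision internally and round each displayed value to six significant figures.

The integral term ∫_12^52 x^6 dx = 1.46862e+11.
Endpoint term: (f(12) + f(52))/2 = (2.98598e+06 + 1.97706e+10)/2 = 9.88680e+09.
So far: 1.56749e+11.
Order-1 term: 1/12 · (2.28122e+09 − 1.49299e+06) = 1.89978e+08.
Partial sum through k=1: 1.56939e+11.
Order-2 term: −1/720 · (1.68730e+07 − 207360) = -23146.7.
Partial sum through k=2: 1.56939e+11.
Order-3 term: 1/30240 · (37440.0 − 8640.00) = 0.952381.

S_3 ≈ 1.56939e+11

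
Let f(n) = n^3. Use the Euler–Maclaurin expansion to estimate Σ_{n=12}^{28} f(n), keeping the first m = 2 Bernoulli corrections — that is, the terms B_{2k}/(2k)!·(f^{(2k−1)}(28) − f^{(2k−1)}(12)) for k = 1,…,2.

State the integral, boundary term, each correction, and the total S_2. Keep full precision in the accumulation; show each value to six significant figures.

Integral: ∫_12^28 x^3 dx = 148480.
Boundary: ½(f(12) + f(28)) = ½(1728.00 + 21952.0) = 11840.0.
So far: 160320.
Correction k=1: B_{2}/2! · (f^{(1)}(28) − f^{(1)}(12)) = 1/12 · (2352.00 − 432.000) = 160.000.
After k=1: 160480.
Correction k=2: B_{4}/4! · (f^{(3)}(28) − f^{(3)}(12)) = −1/720 · (6.00000 − 6.00000) = 0.00000.

S_2 ≈ 160480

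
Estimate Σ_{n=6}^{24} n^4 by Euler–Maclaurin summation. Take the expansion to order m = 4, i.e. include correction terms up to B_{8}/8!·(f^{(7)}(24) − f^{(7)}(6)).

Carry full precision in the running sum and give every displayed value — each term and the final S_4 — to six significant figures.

S_4 ≈ 1.76204e+06

The integral term ∫_6^24 x^4 dx = 1.59097e+06.
Endpoint term: (f(6) + f(24))/2 = (1296.00 + 331776)/2 = 166536.
Integral + boundary = 1.75751e+06.
k=1: B_{2}/(2)! × [f^{(1)}(24) − f^{(1)}(6)] = 1/12 × (55296.0 − 864.000) = 4536.00.
After k=1: 1.76204e+06.
k=2: B_{4}/(4)! × [f^{(3)}(24) − f^{(3)}(6)] = −1/720 × (576.000 − 144.000) = -0.600000.
After k=2: 1.76204e+06.
k=3: B_{6}/(6)! × [f^{(5)}(24) − f^{(5)}(6)] = 1/30240 × (0.00000 − 0.00000) = 0.00000.
After k=3: 1.76204e+06.
k=4: B_{8}/(8)! × [f^{(7)}(24) − f^{(7)}(6)] = −1/1209600 × (0.00000 − 0.00000) = 0.00000.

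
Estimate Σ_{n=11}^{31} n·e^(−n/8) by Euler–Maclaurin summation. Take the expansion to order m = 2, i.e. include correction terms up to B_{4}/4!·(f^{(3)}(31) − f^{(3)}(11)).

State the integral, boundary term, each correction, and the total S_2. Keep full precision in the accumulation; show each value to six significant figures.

S_2 ≈ 33.6715

∫_11^31 x·e^(−x/8) dx evaluates to 31.9563.
½[f(11) + f(31)] = ½[2.78124 + 0.643384] = 1.71231.
Integral + boundary = 33.6686.
Correction k=1: B_{2}/2! · (f^{(1)}(31) − f^{(1)}(11)) = 1/12 · (-0.0596687 − (-0.0948148)) = 0.00292884.
Partial sum through k=1: 33.6715.
Correction k=2: B_{4}/4! · (f^{(3)}(31) − f^{(3)}(11)) = −1/720 · (-0.000283751 − 0.00641976) = 9.31043e-06.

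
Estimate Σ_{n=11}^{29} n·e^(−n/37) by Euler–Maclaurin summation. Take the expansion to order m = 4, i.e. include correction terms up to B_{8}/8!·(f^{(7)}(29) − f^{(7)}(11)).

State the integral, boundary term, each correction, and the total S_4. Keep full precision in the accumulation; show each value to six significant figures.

S_4 ≈ 214.726

The integral term ∫_11^29 x·e^(−x/37) dx = 204.054.
Endpoint term: (f(11) + f(29))/2 = (8.17105 + 13.2436)/2 = 10.7073.
Running total after boundary: 214.761.
k=1: B_{2}/(2)! × [f^{(1)}(29) − f^{(1)}(11)] = 1/12 × (0.0987405 − 0.521984) = -0.0352703.
Partial sum through k=1: 214.726.
k=2: B_{4}/(4)! × [f^{(3)}(29) − f^{(3)}(11)] = −1/720 × (0.000739291 − 0.00146649) = 1.01000e-06.
Partial sum through k=2: 214.726.
k=3: B_{6}/(6)! × [f^{(5)}(29) − f^{(5)}(11)] = 1/30240 × (1.02736e-06 − 1.86391e-06) = -2.76638e-11.
Partial sum through k=3: 214.726.
k=4: B_{8}/(8)! × [f^{(7)}(29) − f^{(7)}(11)] = −1/1209600 × (1.10643e-09 − 1.94055e-09) = 6.89586e-16.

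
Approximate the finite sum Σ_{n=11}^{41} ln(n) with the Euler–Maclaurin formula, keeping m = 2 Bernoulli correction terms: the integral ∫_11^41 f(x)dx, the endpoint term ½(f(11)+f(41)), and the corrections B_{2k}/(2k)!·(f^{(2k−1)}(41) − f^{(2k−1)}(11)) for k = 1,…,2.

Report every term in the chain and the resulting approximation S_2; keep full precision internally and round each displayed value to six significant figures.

Integral: ∫_11^41 ln(x) dx = 95.8796.
½[f(11) + f(41)] = ½[2.39790 + 3.71357] = 3.05573.
Integral + boundary = 98.9353.
Order-1 term: 1/12 · (0.0243902 − 0.0909091) = -0.00554324.
Running total after k=1: 98.9298.
Order-2 term: −1/720 · (2.90187e-05 − 0.00150263) = 2.04668e-06.

S_2 ≈ 98.9298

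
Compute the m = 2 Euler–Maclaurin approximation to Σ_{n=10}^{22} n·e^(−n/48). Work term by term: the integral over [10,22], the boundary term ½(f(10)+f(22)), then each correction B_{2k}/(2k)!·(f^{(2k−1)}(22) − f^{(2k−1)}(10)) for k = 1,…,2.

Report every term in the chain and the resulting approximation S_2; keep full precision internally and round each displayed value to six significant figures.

The integral term ∫_10^22 x·e^(−x/48) dx = 135.780.
Boundary: ½(f(10) + f(22)) = ½(8.11936 + 13.9114) = 11.0154.
So far: 146.795.
k=1: B_{2}/(2)! × [f^{(1)}(22) − f^{(1)}(10)] = 1/12 × (0.342516 − 0.642783) = -0.0250223.
After k=1: 146.770.
k=2: B_{4}/(4)! × [f^{(3)}(22) − f^{(3)}(10)] = −1/720 × (0.000697565 − 0.000983792) = 3.97537e-07.

S_2 ≈ 146.770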